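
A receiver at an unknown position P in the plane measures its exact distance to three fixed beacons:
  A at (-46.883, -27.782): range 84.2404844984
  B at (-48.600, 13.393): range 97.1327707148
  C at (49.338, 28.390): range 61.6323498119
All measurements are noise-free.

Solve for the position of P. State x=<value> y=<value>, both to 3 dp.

eq1: (x + 46.883)² + (y + 27.782)² = 84.2404844984²
eq2: (x + 48.600)² + (y − 13.393)² = 97.1327707148²
eq3: (x − 49.338)² + (y − 28.390)² = 61.6323498119²
eq1−eq3, eq1−eq2 (x²,y² cancel):
  192.442·x + 112.344·y = 3568.287816
  -3.434·x + 82.350·y = -2766.838682
det = 192.442·82.350 − 112.344·-3.434 = 16233.387996
x = (3568.287816·82.350 − 112.344·-2766.838682) / 16233.387996 = 37.249539
y = (192.442·-2766.838682 − 3568.287816·-3.434) / 16233.387996 = -32.045219

x=37.250 y=-32.045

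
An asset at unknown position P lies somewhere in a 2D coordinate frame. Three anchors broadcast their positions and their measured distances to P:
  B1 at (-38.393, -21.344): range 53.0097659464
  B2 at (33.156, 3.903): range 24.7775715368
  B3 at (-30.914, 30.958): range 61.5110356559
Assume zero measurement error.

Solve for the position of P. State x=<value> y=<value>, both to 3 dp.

eq1: (x + 38.393)² + (y + 21.344)² = 53.0097659464²
eq2: (x − 33.156)² + (y − 3.903)² = 24.7775715368²
eq3: (x + 30.914)² + (y − 30.958)² = 61.5110356559²
eq3−eq1, eq3−eq2 (x²,y² cancel):
  -14.958·x − 104.604·y = 989.087847
  128.140·x − 54.110·y = 2370.160041
det = -14.958·-54.110 − -104.604·128.140 = 14213.333940
x = (989.087847·-54.110 − -104.604·2370.160041) / 14213.333940 = 13.677908
y = (-14.958·2370.160041 − 989.087847·128.140) / 14213.333940 = -11.411437

x=13.678 y=-11.411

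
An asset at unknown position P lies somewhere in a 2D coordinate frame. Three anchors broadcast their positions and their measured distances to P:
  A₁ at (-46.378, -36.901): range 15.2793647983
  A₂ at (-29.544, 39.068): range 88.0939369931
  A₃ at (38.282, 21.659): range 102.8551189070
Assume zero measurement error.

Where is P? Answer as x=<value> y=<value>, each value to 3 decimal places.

x=-36.711 y=-48.734

eq1: (x + 46.378)² + (y + 36.901)² = 15.2793647983²
eq2: (x + 29.544)² + (y − 39.068)² = 88.0939369931²
eq3: (x − 38.282)² + (y − 21.659)² = 102.8551189070²
eq1−eq3, eq1−eq2 (x²,y² cancel):
  169.320·x + 117.120·y = -11923.695377
  33.668·x + 151.938·y = -8640.528871
det = 169.320·151.938 − 117.120·33.668 = 21782.946000
x = (-11923.695377·151.938 − 117.120·-8640.528871) / 21782.946000 = -36.711457
y = (169.320·-8640.528871 − -11923.695377·33.668) / 21782.946000 = -48.733875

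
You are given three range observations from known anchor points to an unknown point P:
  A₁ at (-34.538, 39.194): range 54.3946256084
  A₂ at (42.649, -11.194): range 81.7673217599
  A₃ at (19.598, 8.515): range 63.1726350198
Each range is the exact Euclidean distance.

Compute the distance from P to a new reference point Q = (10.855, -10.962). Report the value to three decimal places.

50.048

eq1: (x + 34.538)² + (y − 39.194)² = 54.3946256084²
eq2: (x − 42.649)² + (y + 11.194)² = 81.7673217599²
eq3: (x − 19.598)² + (y − 8.515)² = 63.1726350198²
eq1−eq3, eq1−eq2 (x²,y² cancel):
  108.272·x − 61.358·y = -3304.462771
  154.374·x − 100.776·y = -4511.919856
det = 108.272·-100.776 − -61.358·154.374 = -1439.139180
x = (-3304.462771·-100.776 − -61.358·-4511.919856) / -1439.139180 = -39.028999
y = (108.272·-4511.919856 − -3304.462771·154.374) / -1439.139180 = -15.014913
|P − Q| = √((-39.028999 − 10.855)² + (-15.014913 − -10.962)²) = 50.048371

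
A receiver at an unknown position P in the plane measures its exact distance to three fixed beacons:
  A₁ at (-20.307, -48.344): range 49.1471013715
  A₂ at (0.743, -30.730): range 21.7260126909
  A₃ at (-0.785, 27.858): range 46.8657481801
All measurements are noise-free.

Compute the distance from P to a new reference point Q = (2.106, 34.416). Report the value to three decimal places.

52.151

eq1: (x + 20.307)² + (y + 48.344)² = 49.1471013715²
eq2: (x − 0.743)² + (y + 30.730)² = 21.7260126909²
eq3: (x + 0.785)² + (y − 27.858)² = 46.8657481801²
eq2−eq3, eq2−eq1 (x²,y² cancel):
  -3.056·x + 117.176·y = -1892.579285
  -42.100·x − 35.228·y = -138.786310
det = -3.056·-35.228 − 117.176·-42.100 = 5040.766368
x = (-1892.579285·-35.228 − 117.176·-138.786310) / 5040.766368 = 16.452698
y = (-3.056·-138.786310 − -1892.579285·-42.100) / 5040.766368 = -15.722502
|P − Q| = √((16.452698 − 2.106)² + (-15.722502 − 34.416)²) = 52.150715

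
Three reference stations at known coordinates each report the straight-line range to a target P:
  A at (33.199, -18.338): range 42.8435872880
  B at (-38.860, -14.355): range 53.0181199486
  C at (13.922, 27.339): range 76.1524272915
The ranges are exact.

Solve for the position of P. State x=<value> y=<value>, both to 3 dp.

eq1: (x − 33.199)² + (y + 18.338)² = 42.8435872880²
eq2: (x + 38.860)² + (y + 14.355)² = 53.0181199486²
eq3: (x − 13.922)² + (y − 27.339)² = 76.1524272915²
eq1−eq3, eq1−eq2 (x²,y² cancel):
  -38.554·x + 91.354·y = -4460.832051
  -144.118·x + 7.966·y = -697.638291
det = -38.554·7.966 − 91.354·-144.118 = 12858.634608
x = (-4460.832051·7.966 − 91.354·-697.638291) / 12858.634608 = 2.192850
y = (-38.554·-697.638291 − -4460.832051·-144.118) / 12858.634608 = -47.904732

x=2.193 y=-47.905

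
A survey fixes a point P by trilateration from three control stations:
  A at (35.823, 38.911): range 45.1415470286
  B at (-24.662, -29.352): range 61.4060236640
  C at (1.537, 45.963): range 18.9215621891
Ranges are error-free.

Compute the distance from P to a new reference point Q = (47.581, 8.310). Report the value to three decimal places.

59.989

eq1: (x − 35.823)² + (y − 38.911)² = 45.1415470286²
eq2: (x + 24.662)² + (y + 29.352)² = 61.4060236640²
eq3: (x − 1.537)² + (y − 45.963)² = 18.9215621891²
eq3−eq2, eq3−eq1 (x²,y² cancel):
  -52.398·x − 150.630·y = -4057.879817
  68.572·x − 14.104·y = -997.340240
det = -52.398·-14.104 − -150.630·68.572 = 11068.021752
x = (-4057.879817·-14.104 − -150.630·-997.340240) / 11068.021752 = -8.402317
y = (-52.398·-997.340240 − -4057.879817·68.572) / 11068.021752 = 29.862208
|P − Q| = √((-8.402317 − 47.581)² + (29.862208 − 8.310)²) = 59.988577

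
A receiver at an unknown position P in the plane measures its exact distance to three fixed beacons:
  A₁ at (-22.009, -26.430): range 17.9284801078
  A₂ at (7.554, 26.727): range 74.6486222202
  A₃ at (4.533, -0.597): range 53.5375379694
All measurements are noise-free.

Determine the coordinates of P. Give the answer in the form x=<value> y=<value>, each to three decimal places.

eq1: (x + 22.009)² + (y + 26.430)² = 17.9284801078²
eq2: (x − 7.554)² + (y − 26.727)² = 74.6486222202²
eq3: (x − 4.533)² + (y + 0.597)² = 53.5375379694²
eq1−eq2, eq1−eq3 (x²,y² cancel):
  59.126·x + 106.314·y = -5662.531936
  53.084·x + 51.666·y = -3706.874056
det = 59.126·51.666 − 106.314·53.084 = -2588.768460
x = (-5662.531936·51.666 − 106.314·-3706.874056) / -2588.768460 = -39.220284
y = (59.126·-3706.874056 − -5662.531936·53.084) / -2588.768460 = -31.450171

x=-39.220 y=-31.450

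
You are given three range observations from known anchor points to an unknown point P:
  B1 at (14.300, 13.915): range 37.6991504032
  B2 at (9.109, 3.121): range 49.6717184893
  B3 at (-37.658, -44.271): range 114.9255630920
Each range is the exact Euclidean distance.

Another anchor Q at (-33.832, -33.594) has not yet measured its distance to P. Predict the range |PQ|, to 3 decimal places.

eq1: (x − 14.300)² + (y − 13.915)² = 37.6991504032²
eq2: (x − 9.109)² + (y − 3.121)² = 49.6717184893²
eq3: (x + 37.658)² + (y + 44.271)² = 114.9255630920²
eq1−eq2, eq1−eq3 (x²,y² cancel):
  -10.382·x − 21.588·y = -1351.456380
  -103.916·x − 116.372·y = -8806.729931
det = -10.382·-116.372 − -21.588·-103.916 = -1035.164504
x = (-1351.456380·-116.372 − -21.588·-8806.729931) / -1035.164504 = 31.732158
y = (-10.382·-8806.729931 − -1351.456380·-103.916) / -1035.164504 = 47.341723
|P − Q| = √((31.732158 − -33.832)² + (47.341723 − -33.594)²) = 104.159734

104.160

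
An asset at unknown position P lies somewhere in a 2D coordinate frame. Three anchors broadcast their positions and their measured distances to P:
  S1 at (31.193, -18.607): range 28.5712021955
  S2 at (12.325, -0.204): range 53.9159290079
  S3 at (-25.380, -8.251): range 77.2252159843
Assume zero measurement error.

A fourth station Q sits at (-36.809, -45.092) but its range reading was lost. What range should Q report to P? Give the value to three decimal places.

79.472

eq1: (x − 31.193)² + (y + 18.607)² = 28.5712021955²
eq2: (x − 12.325)² + (y + 0.204)² = 53.9159290079²
eq3: (x + 25.380)² + (y + 8.251)² = 77.2252159843²
eq3−eq2, eq3−eq1 (x²,y² cancel):
  75.410·x + 16.094·y = 2496.530423
  113.146·x − 20.712·y = 5754.420686
det = 75.410·-20.712 − 16.094·113.146 = -3382.863644
x = (2496.530423·-20.712 − 16.094·5754.420686) / -3382.863644 = 42.662017
y = (75.410·5754.420686 − 2496.530423·113.146) / -3382.863644 = -44.775211
|P − Q| = √((42.662017 − -36.809)² + (-44.775211 − -45.092)²) = 79.471648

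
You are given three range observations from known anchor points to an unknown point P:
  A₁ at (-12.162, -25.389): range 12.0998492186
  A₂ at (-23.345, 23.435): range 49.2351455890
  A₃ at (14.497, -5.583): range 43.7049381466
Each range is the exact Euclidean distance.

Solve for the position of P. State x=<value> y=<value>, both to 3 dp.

eq1: (x + 12.162)² + (y + 25.389)² = 12.0998492186²
eq2: (x + 23.345)² + (y − 23.435)² = 49.2351455890²
eq3: (x − 14.497)² + (y + 5.583)² = 43.7049381466²
eq2−eq1, eq2−eq3 (x²,y² cancel):
  22.366·x − 97.648·y = 1976.020525
  75.684·x − 58.036·y = -338.877409
det = 22.366·-58.036 − -97.648·75.684 = 6092.358056
x = (1976.020525·-58.036 − -97.648·-338.877409) / 6092.358056 = -24.255145
y = (22.366·-338.877409 − 1976.020525·75.684) / 6092.358056 = -25.791733

x=-24.255 y=-25.792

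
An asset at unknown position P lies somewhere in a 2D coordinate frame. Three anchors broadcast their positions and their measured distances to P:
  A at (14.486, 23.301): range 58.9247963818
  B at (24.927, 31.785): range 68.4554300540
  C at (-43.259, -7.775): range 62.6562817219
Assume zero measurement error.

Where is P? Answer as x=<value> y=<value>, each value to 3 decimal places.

eq1: (x − 14.486)² + (y − 23.301)² = 58.9247963818²
eq2: (x − 24.927)² + (y − 31.785)² = 68.4554300540²
eq3: (x + 43.259)² + (y + 7.775)² = 62.6562817219²
eq1−eq2, eq1−eq3 (x²,y² cancel):
  20.882·x + 16.968·y = -335.153518
  -115.490·x − 62.152·y = 725.332898
det = 20.882·-62.152 − 16.968·-115.490 = 661.776256
x = (-335.153518·-62.152 − 16.968·725.332898) / 661.776256 = 12.878995
y = (20.882·725.332898 − -335.153518·-115.490) / 661.776256 = -35.601879

x=12.879 y=-35.602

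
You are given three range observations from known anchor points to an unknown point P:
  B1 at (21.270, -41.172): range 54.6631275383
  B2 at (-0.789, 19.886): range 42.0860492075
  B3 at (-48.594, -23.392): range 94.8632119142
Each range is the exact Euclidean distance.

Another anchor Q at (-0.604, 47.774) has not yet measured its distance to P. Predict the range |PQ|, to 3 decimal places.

55.481

eq1: (x − 21.270)² + (y + 41.172)² = 54.6631275383²
eq2: (x + 0.789)² + (y − 19.886)² = 42.0860492075²
eq3: (x + 48.594)² + (y + 23.392)² = 94.8632119142²
eq2−eq1, eq2−eq3 (x²,y² cancel):
  44.118·x − 122.116·y = 534.648993
  -95.610·x − 86.556·y = -4715.306454
det = 44.118·-86.556 − -122.116·-95.610 = -15494.188368
x = (534.648993·-86.556 − -122.116·-4715.306454) / -15494.188368 = 40.149986
y = (44.118·-4715.306454 − 534.648993·-95.610) / -15494.188368 = 10.127158
|P − Q| = √((40.149986 − -0.604)² + (10.127158 − 47.774)²) = 55.481276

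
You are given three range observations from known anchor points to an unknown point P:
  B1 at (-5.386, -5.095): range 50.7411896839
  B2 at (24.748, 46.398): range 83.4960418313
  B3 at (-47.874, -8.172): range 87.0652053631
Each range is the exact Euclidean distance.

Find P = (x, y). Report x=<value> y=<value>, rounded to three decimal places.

eq1: (x + 5.386)² + (y + 5.095)² = 50.7411896839²
eq2: (x − 24.748)² + (y − 46.398)² = 83.4960418313²
eq3: (x + 47.874)² + (y + 8.172)² = 87.0652053631²
eq2−eq1, eq2−eq3 (x²,y² cancel):
  -60.268·x − 102.986·y = 1686.650784
  -145.244·x − 109.140·y = -1015.297431
det = -60.268·-109.140 − -102.986·-145.244 = -8380.449064
x = (1686.650784·-109.140 − -102.986·-1015.297431) / -8380.449064 = 34.442365
y = (-60.268·-1015.297431 − 1686.650784·-145.244) / -8380.449064 = -36.533347

x=34.442 y=-36.533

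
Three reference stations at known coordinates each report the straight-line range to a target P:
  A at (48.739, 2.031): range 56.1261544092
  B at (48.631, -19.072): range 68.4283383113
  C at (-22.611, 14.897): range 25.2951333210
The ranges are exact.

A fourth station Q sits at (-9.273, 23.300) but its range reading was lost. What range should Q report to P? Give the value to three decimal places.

9.536

eq1: (x − 48.739)² + (y − 2.031)² = 56.1261544092²
eq2: (x − 48.631)² + (y + 19.072)² = 68.4283383113²
eq3: (x + 22.611)² + (y − 14.897)² = 25.2951333210²
eq1−eq3, eq1−eq2 (x²,y² cancel):
  -142.700·x + 25.732·y = 863.864287
  -0.216·x − 42.206·y = -1183.192012
det = -142.700·-42.206 − 25.732·-0.216 = 6028.354312
x = (863.864287·-42.206 − 25.732·-1183.192012) / 6028.354312 = -0.997678
y = (-142.700·-1183.192012 − 863.864287·-0.216) / 6028.354312 = 28.038845
|P − Q| = √((-0.997678 − -9.273)² + (28.038845 − 23.300)²) = 9.536121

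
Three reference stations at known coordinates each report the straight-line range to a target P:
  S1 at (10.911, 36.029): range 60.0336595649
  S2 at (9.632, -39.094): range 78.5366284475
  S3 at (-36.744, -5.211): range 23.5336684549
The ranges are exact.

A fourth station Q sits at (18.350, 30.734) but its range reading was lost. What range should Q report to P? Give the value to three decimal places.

eq1: (x − 10.911)² + (y − 36.029)² = 60.0336595649²
eq2: (x − 9.632)² + (y + 39.094)² = 78.5366284475²
eq3: (x + 36.744)² + (y + 5.211)² = 23.5336684549²
eq3−eq2, eq3−eq1 (x²,y² cancel):
  92.752·x − 67.766·y = -5370.328254
  95.310·x + 82.480·y = -3010.344025
det = 92.752·82.480 − -67.766·95.310 = 14108.962420
x = (-5370.328254·82.480 − -67.766·-3010.344025) / 14108.962420 = -45.853382
y = (92.752·-3010.344025 − -5370.328254·95.310) / 14108.962420 = 16.488141
|P − Q| = √((-45.853382 − 18.350)² + (16.488141 − 30.734)²) = 65.764875

65.765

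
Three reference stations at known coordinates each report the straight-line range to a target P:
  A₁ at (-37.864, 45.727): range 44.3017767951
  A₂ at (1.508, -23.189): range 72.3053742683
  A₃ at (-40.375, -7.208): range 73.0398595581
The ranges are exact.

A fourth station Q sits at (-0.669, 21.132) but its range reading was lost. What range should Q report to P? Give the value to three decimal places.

eq1: (x + 37.864)² + (y − 45.727)² = 44.3017767951²
eq2: (x − 1.508)² + (y + 23.189)² = 72.3053742683²
eq3: (x + 40.375)² + (y + 7.208)² = 73.0398595581²
eq2−eq3, eq2−eq1 (x²,y² cancel):
  -83.766·x + 31.962·y = 1035.338168
  -78.744·x + 137.832·y = 6250.056961
det = -83.766·137.832 − 31.962·-78.744 = -9028.819584
x = (1035.338168·137.832 − 31.962·6250.056961) / -9028.819584 = 6.319939
y = (-83.766·6250.056961 − 1035.338168·-78.744) / -9028.819584 = 48.956079
|P − Q| = √((6.319939 − -0.669)² + (48.956079 − 21.132)²) = 28.688406

28.688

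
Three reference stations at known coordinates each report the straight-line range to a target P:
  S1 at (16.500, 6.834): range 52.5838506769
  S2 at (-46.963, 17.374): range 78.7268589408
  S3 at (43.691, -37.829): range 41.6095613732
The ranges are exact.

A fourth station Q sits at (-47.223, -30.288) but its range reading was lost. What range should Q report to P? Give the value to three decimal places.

51.561

eq1: (x − 16.500)² + (y − 6.834)² = 52.5838506769²
eq2: (x + 46.963)² + (y − 17.374)² = 78.7268589408²
eq3: (x − 43.691)² + (y + 37.829)² = 41.6095613732²
eq1−eq2, eq1−eq3 (x²,y² cancel):
  -126.926·x + 21.080·y = -1244.431278
  54.382·x − 89.326·y = 4054.688920
det = -126.926·-89.326 − 21.080·54.382 = 10191.419316
x = (-1244.431278·-89.326 − 21.080·4054.688920) / 10191.419316 = 2.520476
y = (-126.926·4054.688920 − -1244.431278·54.382) / 10191.419316 = -43.857560
|P − Q| = √((2.520476 − -47.223)² + (-43.857560 − -30.288)²) = 51.561093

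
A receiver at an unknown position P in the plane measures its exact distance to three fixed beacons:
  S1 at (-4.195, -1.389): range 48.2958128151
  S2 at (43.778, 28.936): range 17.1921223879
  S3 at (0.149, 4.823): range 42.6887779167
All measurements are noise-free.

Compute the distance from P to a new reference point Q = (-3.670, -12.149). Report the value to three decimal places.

51.806

eq1: (x + 4.195)² + (y + 1.389)² = 48.2958128151²
eq2: (x − 43.778)² + (y − 28.936)² = 17.1921223879²
eq3: (x − 0.149)² + (y − 4.823)² = 42.6887779167²
eq2−eq3, eq2−eq1 (x²,y² cancel):
  -87.258·x − 48.226·y = -4257.284538
  -95.946·x − 60.650·y = -4771.194497
det = -87.258·-60.650 − -48.226·-95.946 = 665.105904
x = (-4257.284538·-60.650 − -48.226·-4771.194497) / 665.105904 = 42.261963
y = (-87.258·-4771.194497 − -4257.284538·-95.946) / 665.105904 = 11.810852
|P − Q| = √((42.261963 − -3.670)² + (11.810852 − -12.149)²) = 51.805596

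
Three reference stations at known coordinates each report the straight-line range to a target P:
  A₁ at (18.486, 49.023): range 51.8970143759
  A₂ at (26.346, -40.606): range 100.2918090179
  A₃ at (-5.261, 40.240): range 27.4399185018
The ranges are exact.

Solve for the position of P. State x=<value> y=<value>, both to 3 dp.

eq1: (x − 18.486)² + (y − 49.023)² = 51.8970143759²
eq2: (x − 26.346)² + (y + 40.606)² = 100.2918090179²
eq3: (x + 5.261)² + (y − 40.240)² = 27.4399185018²
eq2−eq1, eq2−eq3 (x²,y² cancel):
  -15.720·x + 179.258·y = 7767.174628
  -63.214·x + 161.692·y = 8609.474598
det = -15.720·161.692 − 179.258·-63.214 = 8789.816972
x = (7767.174628·161.692 − 179.258·8609.474598) / 8789.816972 = -32.700021
y = (-15.720·8609.474598 − 7767.174628·-63.214) / 8789.816972 = 40.461962

x=-32.700 y=40.462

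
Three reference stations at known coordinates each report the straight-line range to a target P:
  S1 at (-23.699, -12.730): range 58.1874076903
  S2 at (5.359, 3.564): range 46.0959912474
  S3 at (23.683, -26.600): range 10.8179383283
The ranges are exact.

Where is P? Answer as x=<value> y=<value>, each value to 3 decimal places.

x=29.855 y=-35.485

eq1: (x + 23.699)² + (y + 12.730)² = 58.1874076903²
eq2: (x − 5.359)² + (y − 3.564)² = 46.0959912474²
eq3: (x − 23.683)² + (y + 26.600)² = 10.8179383283²
eq2−eq1, eq2−eq3 (x²,y² cancel):
  -58.116·x − 32.588·y = -578.659481
  36.648·x − 60.328·y = 3234.836131
det = -58.116·-60.328 − -32.588·36.648 = 4700.307072
x = (-578.659481·-60.328 − -32.588·3234.836131) / 4700.307072 = 29.854690
y = (-58.116·3234.836131 − -578.659481·36.648) / 4700.307072 = -35.484708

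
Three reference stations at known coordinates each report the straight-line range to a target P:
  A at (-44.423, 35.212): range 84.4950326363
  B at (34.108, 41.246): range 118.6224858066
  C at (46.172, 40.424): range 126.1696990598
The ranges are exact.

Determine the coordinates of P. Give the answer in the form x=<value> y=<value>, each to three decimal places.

x=-42.570 y=-49.263

eq1: (x + 44.423)² + (y − 35.212)² = 84.4950326363²
eq2: (x − 34.108)² + (y − 41.246)² = 118.6224858066²
eq3: (x − 46.172)² + (y − 40.424)² = 126.1696990598²
eq2−eq1, eq2−eq3 (x²,y² cancel):
  -157.062·x − 12.068·y = 7280.583292
  24.128·x − 1.644·y = -946.133642
det = -157.062·-1.644 − -12.068·24.128 = 549.386632
x = (7280.583292·-1.644 − -12.068·-946.133642) / 549.386632 = -42.569692
y = (-157.062·-946.133642 − 7280.583292·24.128) / 549.386632 = -49.262705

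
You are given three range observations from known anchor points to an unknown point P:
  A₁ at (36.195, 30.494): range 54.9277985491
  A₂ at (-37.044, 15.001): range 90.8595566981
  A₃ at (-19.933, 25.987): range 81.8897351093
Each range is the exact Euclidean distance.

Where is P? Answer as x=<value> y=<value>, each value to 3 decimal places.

eq1: (x − 36.195)² + (y − 30.494)² = 54.9277985491²
eq2: (x + 37.044)² + (y − 15.001)² = 90.8595566981²
eq3: (x + 19.933)² + (y − 25.987)² = 81.8897351093²
eq1−eq2, eq1−eq3 (x²,y² cancel):
  -146.478·x − 30.986·y = -5881.070114
  -112.256·x − 9.014·y = -4856.179066
det = -146.478·-9.014 − -30.986·-112.256 = -2158.011724
x = (-5881.070114·-9.014 − -30.986·-4856.179066) / -2158.011724 = 45.162683
y = (-146.478·-4856.179066 − -5881.070114·-112.256) / -2158.011724 = -23.696808

x=45.163 y=-23.697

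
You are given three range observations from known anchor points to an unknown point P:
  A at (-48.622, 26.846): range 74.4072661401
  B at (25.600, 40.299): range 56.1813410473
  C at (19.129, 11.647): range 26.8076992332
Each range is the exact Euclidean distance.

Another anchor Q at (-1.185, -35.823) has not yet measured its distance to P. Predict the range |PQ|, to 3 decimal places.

25.738

eq1: (x + 48.622)² + (y − 26.846)² = 74.4072661401²
eq2: (x − 25.600)² + (y − 40.299)² = 56.1813410473²
eq3: (x − 19.129)² + (y − 11.647)² = 26.8076992332²
eq1−eq3, eq1−eq2 (x²,y² cancel):
  135.502·x − 30.398·y = 2234.553166
  148.444·x + 26.906·y = 1574.660974
det = 135.502·26.906 − -30.398·148.444 = 8158.217524
x = (2234.553166·26.906 − -30.398·1574.660974) / 8158.217524 = 13.236890
y = (135.502·1574.660974 − 2234.553166·148.444) / 8158.217524 = -14.505166
|P − Q| = √((13.236890 − -1.185)² + (-14.505166 − -35.823)²) = 25.737929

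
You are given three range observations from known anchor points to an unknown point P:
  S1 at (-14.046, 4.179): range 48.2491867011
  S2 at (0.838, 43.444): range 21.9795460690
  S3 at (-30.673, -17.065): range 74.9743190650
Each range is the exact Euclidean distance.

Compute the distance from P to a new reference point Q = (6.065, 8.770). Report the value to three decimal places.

eq1: (x + 14.046)² + (y − 4.179)² = 48.2491867011²
eq2: (x − 0.838)² + (y − 43.444)² = 21.9795460690²
eq3: (x + 30.673)² + (y + 17.065)² = 74.9743190650²
eq2−eq3, eq2−eq1 (x²,y² cancel):
  -63.022·x − 121.018·y = -5794.084300
  -29.768·x − 78.530·y = -3518.212795
det = -63.022·-78.530 − -121.018·-29.768 = 1346.653836
x = (-5794.084300·-78.530 − -121.018·-3518.212795) / 1346.653836 = 21.714834
y = (-63.022·-3518.212795 − -5794.084300·-29.768) / 1346.653836 = 36.569536
|P − Q| = √((21.714834 − 6.065)² + (36.569536 − 8.770)²) = 31.901904

31.902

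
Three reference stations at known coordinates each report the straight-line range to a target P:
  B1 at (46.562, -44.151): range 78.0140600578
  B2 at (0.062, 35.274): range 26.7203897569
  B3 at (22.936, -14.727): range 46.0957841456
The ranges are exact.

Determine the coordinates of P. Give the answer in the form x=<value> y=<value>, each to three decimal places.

eq1: (x − 46.562)² + (y + 44.151)² = 78.0140600578²
eq2: (x − 0.062)² + (y − 35.274)² = 26.7203897569²
eq3: (x − 22.936)² + (y + 14.727)² = 46.0957841456²
eq2−eq3, eq2−eq1 (x²,y² cancel):
  45.748·x − 100.002·y = -1912.156382
  93.000·x − 158.850·y = -2499.142613
det = 45.748·-158.850 − -100.002·93.000 = 2033.116200
x = (-1912.156382·-158.850 − -100.002·-2499.142613) / 2033.116200 = 26.475015
y = (45.748·-2499.142613 − -1912.156382·93.000) / 2033.116200 = 31.232729

x=26.475 y=31.233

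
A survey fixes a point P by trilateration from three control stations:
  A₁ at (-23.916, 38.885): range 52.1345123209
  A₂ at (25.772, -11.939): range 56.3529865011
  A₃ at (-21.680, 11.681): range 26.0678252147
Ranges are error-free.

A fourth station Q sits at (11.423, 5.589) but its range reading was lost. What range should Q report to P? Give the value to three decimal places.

eq1: (x + 23.916)² + (y − 38.885)² = 52.1345123209²
eq2: (x − 25.772)² + (y + 11.939)² = 56.3529865011²
eq3: (x + 21.680)² + (y − 11.681)² = 26.0678252147²
eq3−eq2, eq3−eq1 (x²,y² cancel):
  94.904·x − 47.240·y = -2295.860032
  -4.472·x + 54.408·y = -560.925744
det = 94.904·54.408 − -47.240·-4.472 = 4952.279552
x = (-2295.860032·54.408 − -47.240·-560.925744) / 4952.279552 = -30.574059
y = (94.904·-560.925744 − -2295.860032·-4.472) / 4952.279552 = -12.822617
|P − Q| = √((-30.574059 − 11.423)² + (-12.822617 − 5.589)²) = 45.855649

45.856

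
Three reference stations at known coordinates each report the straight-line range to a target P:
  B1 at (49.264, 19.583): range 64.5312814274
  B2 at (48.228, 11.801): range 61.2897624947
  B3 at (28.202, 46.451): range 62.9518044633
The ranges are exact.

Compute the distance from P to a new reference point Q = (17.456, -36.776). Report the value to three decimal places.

44.777

eq1: (x − 49.264)² + (y − 19.583)² = 64.5312814274²
eq2: (x − 48.228)² + (y − 11.801)² = 61.2897624947²
eq3: (x − 28.202)² + (y − 46.451)² = 62.9518044633²
eq1−eq3, eq1−eq2 (x²,y² cancel):
  -42.124·x + 53.736·y = 343.969217
  -2.072·x − 15.564·y = 62.619296
det = -42.124·-15.564 − 53.736·-2.072 = 766.958928
x = (343.969217·-15.564 − 53.736·62.619296) / 766.958928 = -11.367554
y = (-42.124·62.619296 − 343.969217·-2.072) / 766.958928 = -2.510005
|P − Q| = √((-11.367554 − 17.456)² + (-2.510005 − -36.776)²) = 44.776731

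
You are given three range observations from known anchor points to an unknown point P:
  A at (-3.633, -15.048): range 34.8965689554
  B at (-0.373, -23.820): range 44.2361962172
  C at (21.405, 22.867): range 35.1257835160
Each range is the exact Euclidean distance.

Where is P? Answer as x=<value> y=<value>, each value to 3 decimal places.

eq1: (x + 3.633)² + (y + 15.048)² = 34.8965689554²
eq2: (x + 0.373)² + (y + 23.820)² = 44.2361962172²
eq3: (x − 21.405)² + (y − 22.867)² = 35.1257835160²
eq2−eq1, eq2−eq3 (x²,y² cancel):
  -6.520·x + 17.544·y = 411.179995
  43.556·x + 93.374·y = 1136.562573
det = -6.520·93.374 − 17.544·43.556 = -1372.944944
x = (411.179995·93.374 − 17.544·1136.562573) / -1372.944944 = -13.440937
y = (-6.520·1136.562573 − 411.179995·43.556) / -1372.944944 = 18.441922

x=-13.441 y=18.442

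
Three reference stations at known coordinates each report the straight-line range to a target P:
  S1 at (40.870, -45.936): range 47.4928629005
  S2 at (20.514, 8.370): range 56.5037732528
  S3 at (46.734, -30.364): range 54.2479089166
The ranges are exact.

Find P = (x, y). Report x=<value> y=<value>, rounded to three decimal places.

eq1: (x − 40.870)² + (y + 45.936)² = 47.4928629005²
eq2: (x − 20.514)² + (y − 8.370)² = 56.5037732528²
eq3: (x − 46.734)² + (y + 30.364)² = 54.2479089166²
eq2−eq3, eq2−eq1 (x²,y² cancel):
  52.440·x − 77.468·y = 2864.998926
  40.712·x − 108.612·y = 4226.696265
det = 52.440·-108.612 − -77.468·40.712 = -2541.736064
x = (2864.998926·-108.612 − -77.468·4226.696265) / -2541.736064 = -6.397377
y = (52.440·4226.696265 − 2864.998926·40.712) / -2541.736064 = -41.313541

x=-6.397 y=-41.314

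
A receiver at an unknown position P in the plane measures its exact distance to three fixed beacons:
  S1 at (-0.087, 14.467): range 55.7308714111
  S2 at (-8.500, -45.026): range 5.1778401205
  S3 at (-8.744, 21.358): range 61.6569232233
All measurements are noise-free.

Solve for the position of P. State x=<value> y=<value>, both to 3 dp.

x=-10.553 y=-40.272

eq1: (x + 0.087)² + (y − 14.467)² = 55.7308714111²
eq2: (x + 8.500)² + (y + 45.026)² = 5.1778401205²
eq3: (x + 8.744)² + (y − 21.358)² = 61.6569232233²
eq2−eq3, eq2−eq1 (x²,y² cancel):
  -0.488·x + 132.768·y = -5341.735129
  16.826·x + 118.986·y = -4969.409018
det = -0.488·118.986 − 132.768·16.826 = -2292.019536
x = (-5341.735129·118.986 − 132.768·-4969.409018) / -2292.019536 = -10.552615
y = (-0.488·-4969.409018 − -5341.735129·16.826) / -2292.019536 = -40.272391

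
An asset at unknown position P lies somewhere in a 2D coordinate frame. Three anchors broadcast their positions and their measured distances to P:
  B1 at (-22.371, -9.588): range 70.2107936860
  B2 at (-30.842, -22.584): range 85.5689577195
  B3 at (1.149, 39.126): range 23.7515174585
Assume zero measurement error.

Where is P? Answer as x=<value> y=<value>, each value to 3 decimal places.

x=24.652 y=42.550

eq1: (x + 22.371)² + (y + 9.588)² = 70.2107936860²
eq2: (x + 30.842)² + (y + 22.584)² = 85.5689577195²
eq3: (x − 1.149)² + (y − 39.126)² = 23.7515174585²
eq1−eq2, eq1−eq3 (x²,y² cancel):
  -16.942·x − 25.992·y = -1523.616340
  47.040·x + 97.428·y = 5305.193660
det = -16.942·97.428 − -25.992·47.040 = -427.961496
x = (-1523.616340·97.428 − -25.992·5305.193660) / -427.961496 = 24.652450
y = (-16.942·5305.193660 − -1523.616340·47.040) / -427.961496 = 42.549805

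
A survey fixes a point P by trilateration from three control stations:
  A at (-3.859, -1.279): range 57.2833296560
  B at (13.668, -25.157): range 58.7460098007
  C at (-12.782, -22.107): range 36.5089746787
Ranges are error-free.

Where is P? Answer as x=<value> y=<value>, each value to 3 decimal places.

x=-41.954 y=-44.059

eq1: (x + 3.859)² + (y + 1.279)² = 57.2833296560²
eq2: (x − 13.668)² + (y + 25.157)² = 58.7460098007²
eq3: (x + 12.782)² + (y + 22.107)² = 36.5089746787²
eq1−eq3, eq1−eq2 (x²,y² cancel):
  -17.846·x − 41.656·y = 2584.045875
  35.054·x − 47.756·y = 633.447340
det = -17.846·-47.756 − -41.656·35.054 = 2312.463000
x = (2584.045875·-47.756 − -41.656·633.447340) / 2312.463000 = -41.953887
y = (-17.846·633.447340 − 2584.045875·35.054) / 2312.463000 = -44.059362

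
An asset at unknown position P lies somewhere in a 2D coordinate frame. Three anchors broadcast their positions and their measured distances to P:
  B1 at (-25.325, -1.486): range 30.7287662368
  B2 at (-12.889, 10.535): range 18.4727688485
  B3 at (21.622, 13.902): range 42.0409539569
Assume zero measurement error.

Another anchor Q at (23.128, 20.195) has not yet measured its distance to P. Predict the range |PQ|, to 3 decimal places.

41.794

eq1: (x + 25.325)² + (y + 1.486)² = 30.7287662368²
eq2: (x + 12.889)² + (y − 10.535)² = 18.4727688485²
eq3: (x − 21.622)² + (y − 13.902)² = 42.0409539569²
eq1−eq2, eq1−eq3 (x²,y² cancel):
  24.872·x + 24.042·y = 236.562611
  93.894·x + 30.776·y = -805.972068
det = 24.872·30.776 − 24.042·93.894 = -1491.938876
x = (236.562611·30.776 − 24.042·-805.972068) / -1491.938876 = -17.867777
y = (24.872·-805.972068 − 236.562611·93.894) / -1491.938876 = 28.324181
|P − Q| = √((-17.867777 − 23.128)² + (28.324181 − 20.195)²) = 41.793987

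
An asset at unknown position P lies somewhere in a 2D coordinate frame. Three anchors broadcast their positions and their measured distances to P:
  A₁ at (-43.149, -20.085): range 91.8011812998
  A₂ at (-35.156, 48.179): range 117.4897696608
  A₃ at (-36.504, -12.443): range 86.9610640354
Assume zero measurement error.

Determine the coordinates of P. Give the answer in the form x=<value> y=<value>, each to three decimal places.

x=47.355 y=-35.462

eq1: (x + 43.149)² + (y + 20.085)² = 91.8011812998²
eq2: (x + 35.156)² + (y − 48.179)² = 117.4897696608²
eq3: (x + 36.504)² + (y + 12.443)² = 86.9610640354²
eq3−eq1, eq3−eq2 (x²,y² cancel):
  -13.290·x − 15.284·y = -87.357069
  2.696·x + 121.244·y = -4171.829205
det = -13.290·121.244 − -15.284·2.696 = -1570.127096
x = (-87.357069·121.244 − -15.284·-4171.829205) / -1570.127096 = 47.355248
y = (-13.290·-4171.829205 − -87.357069·2.696) / -1570.127096 = -35.461540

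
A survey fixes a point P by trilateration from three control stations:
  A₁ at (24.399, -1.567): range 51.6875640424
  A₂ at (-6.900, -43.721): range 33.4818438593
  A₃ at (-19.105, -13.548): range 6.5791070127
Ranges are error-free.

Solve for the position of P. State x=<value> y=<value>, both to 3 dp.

x=-25.304 y=-15.751

eq1: (x − 24.399)² + (y + 1.567)² = 51.6875640424²
eq2: (x + 6.900)² + (y + 43.721)² = 33.4818438593²
eq3: (x + 19.105)² + (y + 13.548)² = 6.5791070127²
eq3−eq1, eq3−eq2 (x²,y² cancel):
  87.008·x + 23.962·y = -2579.102267
  24.410·x − 60.346·y = 332.837293
det = 87.008·-60.346 − 23.962·24.410 = -5835.497188
x = (-2579.102267·-60.346 − 23.962·332.837293) / -5835.497188 = -25.304281
y = (87.008·332.837293 − -2579.102267·24.410) / -5835.497188 = -15.751082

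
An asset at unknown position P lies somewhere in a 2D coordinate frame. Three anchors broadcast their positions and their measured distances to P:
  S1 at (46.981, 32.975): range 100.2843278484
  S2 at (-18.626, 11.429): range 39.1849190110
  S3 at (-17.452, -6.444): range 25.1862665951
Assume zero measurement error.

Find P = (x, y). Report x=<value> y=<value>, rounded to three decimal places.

eq1: (x − 46.981)² + (y − 32.975)² = 100.2843278484²
eq2: (x + 18.626)² + (y − 11.429)² = 39.1849190110²
eq3: (x + 17.452)² + (y + 6.444)² = 25.1862665951²
eq1−eq2, eq1−eq3 (x²,y² cancel):
  -131.214·x − 43.092·y = 5704.473465
  -128.866·x − 78.838·y = 6474.130841
det = -131.214·-78.838 − -43.092·-128.866 = 4791.555660
x = (5704.473465·-78.838 − -43.092·6474.130841) / 4791.555660 = -35.634780
y = (-131.214·6474.130841 − 5704.473465·-128.866) / 4791.555660 = -23.871981

x=-35.635 y=-23.872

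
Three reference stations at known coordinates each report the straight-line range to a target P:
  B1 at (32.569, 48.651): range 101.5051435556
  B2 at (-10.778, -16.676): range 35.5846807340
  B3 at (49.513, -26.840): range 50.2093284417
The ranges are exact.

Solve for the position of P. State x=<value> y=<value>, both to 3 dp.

x=4.392 y=-48.865

eq1: (x − 32.569)² + (y − 48.651)² = 101.5051435556²
eq2: (x + 10.778)² + (y + 16.676)² = 35.5846807340²
eq3: (x − 49.513)² + (y + 26.840)² = 50.2093284417²
eq3−eq2, eq3−eq1 (x²,y² cancel):
  -120.582·x + 20.328·y = -1522.961349
  -33.888·x + 150.982·y = -7526.580713
det = -120.582·150.982 − 20.328·-33.888 = -17516.836260
x = (-1522.961349·150.982 − 20.328·-7526.580713) / -17516.836260 = 4.392312
y = (-120.582·-7526.580713 − -1522.961349·-33.888) / -17516.836260 = -48.864991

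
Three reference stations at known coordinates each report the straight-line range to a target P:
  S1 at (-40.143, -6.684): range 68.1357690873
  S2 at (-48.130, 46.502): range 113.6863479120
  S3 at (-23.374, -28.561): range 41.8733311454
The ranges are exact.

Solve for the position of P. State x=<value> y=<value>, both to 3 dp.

x=12.959 y=-49.377

eq1: (x + 40.143)² + (y + 6.684)² = 68.1357690873²
eq2: (x + 48.130)² + (y − 46.502)² = 113.6863479120²
eq3: (x + 23.374)² + (y + 28.561)² = 41.8733311454²
eq1−eq2, eq1−eq3 (x²,y² cancel):
  -15.974·x + 106.372·y = -5459.306073
  33.538·x − 43.754·y = 2595.045460
det = -15.974·-43.754 − 106.372·33.538 = -2868.577740
x = (-5459.306073·-43.754 − 106.372·2595.045460) / -2868.577740 = 12.958930
y = (-15.974·2595.045460 − -5459.306073·33.538) / -2868.577740 = -49.376717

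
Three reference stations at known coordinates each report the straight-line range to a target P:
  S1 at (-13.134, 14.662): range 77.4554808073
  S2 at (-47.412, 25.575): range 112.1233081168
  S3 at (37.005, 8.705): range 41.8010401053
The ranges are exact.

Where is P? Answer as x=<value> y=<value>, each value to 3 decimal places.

x=49.235 y=-31.267

eq1: (x + 13.134)² + (y − 14.662)² = 77.4554808073²
eq2: (x + 47.412)² + (y − 25.575)² = 112.1233081168²
eq3: (x − 37.005)² + (y − 8.705)² = 41.8010401053²
eq2−eq1, eq2−eq3 (x²,y² cancel):
  68.556·x − 21.826·y = 4057.782547
  168.834·x − 33.740·y = 9367.477950
det = 68.556·-33.740 − -21.826·168.834 = 1371.891444
x = (4057.782547·-33.740 − -21.826·9367.477950) / 1371.891444 = 49.234938
y = (68.556·9367.477950 − 4057.782547·168.834) / 1371.891444 = -31.266935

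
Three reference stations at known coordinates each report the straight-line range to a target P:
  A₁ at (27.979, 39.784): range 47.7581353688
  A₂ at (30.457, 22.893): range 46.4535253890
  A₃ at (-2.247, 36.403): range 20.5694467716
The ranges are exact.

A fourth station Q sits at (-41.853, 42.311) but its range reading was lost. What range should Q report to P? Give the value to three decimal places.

33.489

eq1: (x − 27.979)² + (y − 39.784)² = 47.7581353688²
eq2: (x − 30.457)² + (y − 22.893)² = 46.4535253890²
eq3: (x + 2.247)² + (y − 36.403)² = 20.5694467716²
eq1−eq2, eq1−eq3 (x²,y² cancel):
  4.956·x − 33.782·y = -790.963326
  -60.452·x − 6.762·y = 822.373674
det = 4.956·-6.762 − -33.782·-60.452 = -2075.701936
x = (-790.963326·-6.762 − -33.782·822.373674) / -2075.701936 = -15.960828
y = (4.956·822.373674 − -790.963326·-60.452) / -2075.701936 = 21.072212
|P − Q| = √((-15.960828 − -41.853)² + (21.072212 − 42.311)²) = 33.488665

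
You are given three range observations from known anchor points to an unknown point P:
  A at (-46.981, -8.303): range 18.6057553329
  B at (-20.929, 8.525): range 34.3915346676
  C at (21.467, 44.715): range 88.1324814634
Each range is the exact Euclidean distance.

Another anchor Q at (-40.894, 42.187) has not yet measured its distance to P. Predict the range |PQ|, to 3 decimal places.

eq1: (x + 46.981)² + (y + 8.303)² = 18.6057553329²
eq2: (x + 20.929)² + (y − 8.525)² = 34.3915346676²
eq3: (x − 21.467)² + (y − 44.715)² = 88.1324814634²
eq2−eq1, eq2−eq3 (x²,y² cancel):
  -52.104·x − 33.656·y = 2602.059029
  84.792·x + 72.380·y = -4634.991984
det = -52.104·72.380 − -33.656·84.792 = -917.527968
x = (2602.059029·72.380 − -33.656·-4634.991984) / -917.527968 = -35.248781
y = (-52.104·-4634.991984 − 2602.059029·84.792) / -917.527968 = -22.743539
|P − Q| = √((-35.248781 − -40.894)² + (-22.743539 − 42.187)²) = 65.175482

65.175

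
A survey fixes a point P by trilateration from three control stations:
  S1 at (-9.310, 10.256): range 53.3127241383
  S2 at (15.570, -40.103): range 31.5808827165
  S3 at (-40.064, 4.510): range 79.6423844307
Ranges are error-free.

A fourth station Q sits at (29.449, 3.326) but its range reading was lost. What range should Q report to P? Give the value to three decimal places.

21.254

eq1: (x + 9.310)² + (y − 10.256)² = 53.3127241383²
eq2: (x − 15.570)² + (y + 40.103)² = 31.5808827165²
eq3: (x + 40.064)² + (y − 4.510)² = 79.6423844307²
eq1−eq3, eq1−eq2 (x²,y² cancel):
  -61.508·x − 11.492·y = -2067.060283
  49.760·x − 100.718·y = 3503.708275
det = -61.508·-100.718 − -11.492·49.760 = 6766.804664
x = (-2067.060283·-100.718 − -11.492·3503.708275) / 6766.804664 = 36.716708
y = (-61.508·3503.708275 − -2067.060283·49.760) / 6766.804664 = -16.647321
|P − Q| = √((36.716708 − 29.449)² + (-16.647321 − 3.326)²) = 21.254485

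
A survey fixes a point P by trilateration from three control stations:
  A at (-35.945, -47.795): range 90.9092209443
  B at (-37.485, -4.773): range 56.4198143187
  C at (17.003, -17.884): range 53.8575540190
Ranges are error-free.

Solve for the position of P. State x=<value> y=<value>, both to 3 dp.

x=3.308 y=34.203

eq1: (x + 35.945)² + (y + 47.795)² = 90.9092209443²
eq2: (x + 37.485)² + (y + 4.773)² = 56.4198143187²
eq3: (x − 17.003)² + (y + 17.884)² = 53.8575540190²
eq2−eq3, eq2−eq1 (x²,y² cancel):
  108.976·x − 26.222·y = -536.407966
  3.080·x − 86.044·y = -2932.792709
det = 108.976·-86.044 − -26.222·3.080 = -9295.967184
x = (-536.407966·-86.044 − -26.222·-2932.792709) / -9295.967184 = 3.307779
y = (108.976·-2932.792709 − -536.407966·3.080) / -9295.967184 = 34.203206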